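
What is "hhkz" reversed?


Input string: 'hhkz'
Operation: reverse character order
Original order: 'h' -> 'h' -> 'k' -> 'z'
Reversed order: 'z' -> 'k' -> 'h' -> 'h'
Result: zkhh


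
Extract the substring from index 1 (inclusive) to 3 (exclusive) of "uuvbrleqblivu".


Input string: 'uuvbrleqblivu'
Operation: slice [1:3]
Extract characters: s[1]='u', s[2]='v'
Result: uv


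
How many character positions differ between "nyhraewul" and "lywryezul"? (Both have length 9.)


String 1: 'nyhraewul'
String 2: 'lywryezul'
Compare each position: pos 0: 'n'!='l', pos 1: 'y'=='y', pos 2: 'h'!='w', pos 3: 'r'=='r', pos 4: 'a'!='y', pos 5: 'e'=='e', pos 6: 'w'!='z', pos 7: 'u'=='u', pos 8: 'l'=='l'
Differing positions: 4
Hamming distance: 4


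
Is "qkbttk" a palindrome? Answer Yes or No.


Input string: 'qkbttk'
Reversed: 'kttbkq'
Compare pairs: s[0]='q' vs s[5]='k' (mismatch), s[1]='k' vs s[4]='t' (mismatch), s[2]='b' vs s[3]='t' (mismatch)
Palindrome: No


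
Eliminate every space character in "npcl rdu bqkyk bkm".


Input string: 'npcl rdu bqkyk bkm'
Operation: remove all spaces
Words: 'npcl', 'rdu', 'bqkyk', 'bkm'
Join without spaces: npclrdubqkykbkm


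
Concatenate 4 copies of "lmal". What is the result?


Input string: 'lmal'
Operation: repeat 4 times
Concatenation: 'lmal' + 'lmal' + 'lmal' + 'lmal'
Result: lmallmallmallmal


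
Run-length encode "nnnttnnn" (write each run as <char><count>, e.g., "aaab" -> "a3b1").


Input: 'nnnttnnn'
Operation: identify consecutive runs
Runs: 'nnn' -> n3, 'tt' -> t2, 'nnn' -> n3
Encoded: n3t2n3


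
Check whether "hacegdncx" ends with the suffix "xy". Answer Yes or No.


Input string: 'hacegdncx'
Suffix to check: 'xy'
Last 2 characters of input: 'cx'
Match: False
Result: No


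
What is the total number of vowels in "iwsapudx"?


Input string: 'iwsapudx'
Operation: count vowels (a, e, i, o, u)
Scan: s[0]='i' (vowel), s[1]='w', s[2]='s', s[3]='a' (vowel), s[4]='p', s[5]='u' (vowel), s[6]='d', s[7]='x'
Vowels found: 3
Result: 3


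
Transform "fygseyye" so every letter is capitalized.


Input string: 'fygseyye'
Operation: convert each letter to uppercase
Mapping: 'f'->'F', 'y'->'Y', 'g'->'G', 's'->'S', 'e'->'E', 'y'->'Y', 'y'->'Y', 'e'->'E'
Result: FYGSEYYE


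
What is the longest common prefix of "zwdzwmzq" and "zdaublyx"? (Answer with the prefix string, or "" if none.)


String 1: 'zwdzwmzq'
String 2: 'zdaublyx'
Compare position by position:
pos 0: 'z' vs 'z' match
pos 1: 'w' vs 'd' differ -> stop
Longest common prefix: "z" (length 1)


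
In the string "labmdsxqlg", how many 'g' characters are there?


Input string: 'labmdsxqlg'
Target character: 'g'
Scan each position: s[9]='g'
Matches found at indices: 9
Total: 1


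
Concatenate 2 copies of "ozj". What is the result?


Input string: 'ozj'
Operation: repeat 2 times
Concatenation: 'ozj' + 'ozj'
Result: ozjozj


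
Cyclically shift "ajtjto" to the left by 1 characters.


Input: 'ajtjto', shift = 1
Operation: split at index 1 and swap parts
Front part s[0:1] = 'a'
Back part s[1:] = 'jtjto'
Rotated = back + front = 'jtjto' + 'a'
Result: jtjtoa


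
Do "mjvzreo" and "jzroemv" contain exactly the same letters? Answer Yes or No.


String 1: 'mjvzreo' -> sorted: 'ejmorvz'
String 2: 'jzroemv' -> sorted: 'ejmorvz'
Compare sorted forms: 'ejmorvz' == 'ejmorvz'
Anagram: Yes


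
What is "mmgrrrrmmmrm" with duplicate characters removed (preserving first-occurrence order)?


Input: 'mmgrrrrmmmrm'
Operation: keep first occurrence of each character
Scan: s[0]='m' new -> keep; s[1]='m' seen -> skip; s[2]='g' new -> keep; s[3]='r' new -> keep; s[4]='r' seen -> skip; s[5]='r' seen -> skip; s[6]='r' seen -> skip; s[7]='m' seen -> skip; s[8]='m' seen -> skip; s[9]='m' seen -> skip; s[10]='r' seen -> skip; s[11]='m' seen -> skip
Result: mgr


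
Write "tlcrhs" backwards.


Input string: 'tlcrhs'
Operation: reverse character order
Original order: 't' -> 'l' -> 'c' -> 'r' -> 'h' -> 's'
Reversed order: 's' -> 'h' -> 'r' -> 'c' -> 'l' -> 't'
Result: shrclt


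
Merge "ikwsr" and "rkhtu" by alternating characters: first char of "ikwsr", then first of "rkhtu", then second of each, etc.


String 1: 'ikwsr'
String 2: 'rkhtu'
Operation: alternate characters
Pairs: 'i'+'r', 'k'+'k', 'w'+'h', 's'+'t', 'r'+'u'
Result: irkkwhstru


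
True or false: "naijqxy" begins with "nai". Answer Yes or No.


Input string: 'naijqxy'
Prefix to check: 'nai'
First 3 characters of input: 'nai'
Match: True
Result: Yes


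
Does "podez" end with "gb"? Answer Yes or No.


Input string: 'podez'
Suffix to check: 'gb'
Last 2 characters of input: 'ez'
Match: False
Result: No


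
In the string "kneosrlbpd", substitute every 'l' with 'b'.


Input string: 'kneosrlbpd'
Operation: replace 'l' with 'b'
Positions of 'l': 6
After replacement: kneosrbbpd


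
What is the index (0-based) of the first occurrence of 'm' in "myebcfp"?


Input string: 'myebcfp'
Target: 'm'
Scanning left to right: s[0]='m'
First match at index: 0


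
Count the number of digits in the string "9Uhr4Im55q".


Input string: '9Uhr4Im55q'
Operation: count digit characters (0-9)
Scan: '9'(digit), 'U', 'h', 'r', '4'(digit), 'I', 'm', '5'(digit), '5'(digit), 'q'
Digits found: 4
Result: 4


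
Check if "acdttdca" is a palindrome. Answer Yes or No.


Input string: 'acdttdca'
Reversed: 'acdttdca'
Compare pairs: s[0]='a' vs s[7]='a' (match), s[1]='c' vs s[6]='c' (match), s[2]='d' vs s[5]='d' (match), s[3]='t' vs s[4]='t' (match)
Palindrome: Yes


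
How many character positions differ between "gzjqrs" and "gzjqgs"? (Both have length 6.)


String 1: 'gzjqrs'
String 2: 'gzjqgs'
Compare each position: pos 0: 'g'=='g', pos 1: 'z'=='z', pos 2: 'j'=='j', pos 3: 'q'=='q', pos 4: 'r'!='g', pos 5: 's'=='s'
Differing positions: 1
Hamming distance: 1


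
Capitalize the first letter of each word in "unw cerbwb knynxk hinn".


Input string: 'unw cerbwb knynxk hinn'
Operation: capitalize first letter of each word
Word transformations: 'unw'->'Unw', 'cerbwb'->'Cerbwb', 'knynxk'->'Knynxk', 'hinn'->'Hinn'
Result: Unw Cerbwb Knynxk Hinn


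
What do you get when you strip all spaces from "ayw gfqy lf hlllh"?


Input string: 'ayw gfqy lf hlllh'
Operation: remove all spaces
Words: 'ayw', 'gfqy', 'lf', 'hlllh'
Join without spaces: aywgfqylfhlllh


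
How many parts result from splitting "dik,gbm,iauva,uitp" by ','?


Input string: 'dik,gbm,iauva,uitp'
Delimiter: ','
Split result: 'dik', 'gbm', 'iauva', 'uitp'
Number of parts: 4


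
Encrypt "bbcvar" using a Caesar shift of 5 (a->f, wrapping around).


Input: 'bbcvar', shift = 5
Operation: for each letter, (position + 5) mod 26
Mapping: 'b'(1+5=6)->'g', 'b'(1+5=6)->'g', 'c'(2+5=7)->'h', 'v'(21+5=26, 26 mod 26=0)->'a', 'a'(0+5=5)->'f', 'r'(17+5=22)->'w'
Result: gghafw


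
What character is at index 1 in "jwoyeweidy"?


Input string: 'jwoyeweidy'
Operation: get character at index 1
Index mapping: s[0]='j', s[1]='w'
Result: 'w'


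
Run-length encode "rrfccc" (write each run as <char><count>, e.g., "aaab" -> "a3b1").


Input: 'rrfccc'
Operation: identify consecutive runs
Runs: 'rr' -> r2, 'f' -> f1, 'ccc' -> c3
Encoded: r2f1c3


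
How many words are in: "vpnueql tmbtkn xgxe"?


Input string: 'vpnueql tmbtkn xgxe'
Operation: split by spaces
Words found: 'vpnueql', 'tmbtkn', 'xgxe'
Word count: 3


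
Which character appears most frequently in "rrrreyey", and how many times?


Input: 'rrrreyey'
Operation: tally each character
Counts: 'e':2, 'r':4, 'y':2
Maximum: 'r' appears 4 times


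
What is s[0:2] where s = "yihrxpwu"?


Input string: 'yihrxpwu'
Operation: slice [0:2]
Extract characters: s[0]='y', s[1]='i'
Result: yi


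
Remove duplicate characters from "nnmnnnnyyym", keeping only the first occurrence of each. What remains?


Input: 'nnmnnnnyyym'
Operation: keep first occurrence of each character
Scan: s[0]='n' new -> keep; s[1]='n' seen -> skip; s[2]='m' new -> keep; s[3]='n' seen -> skip; s[4]='n' seen -> skip; s[5]='n' seen -> skip; s[6]='n' seen -> skip; s[7]='y' new -> keep; s[8]='y' seen -> skip; s[9]='y' seen -> skip; s[10]='m' seen -> skip
Result: nmy


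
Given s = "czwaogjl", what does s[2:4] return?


Input string: 'czwaogjl'
Operation: slice [2:4]
Extract characters: s[2]='w', s[3]='a'
Result: wa


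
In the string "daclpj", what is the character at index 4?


Input string: 'daclpj'
Operation: get character at index 4
Index mapping: s[0]='d', s[1]='a', s[2]='c', s[3]='l', s[4]='p'
Result: 'p'


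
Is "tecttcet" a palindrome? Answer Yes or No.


Input string: 'tecttcet'
Reversed: 'tecttcet'
Compare pairs: s[0]='t' vs s[7]='t' (match), s[1]='e' vs s[6]='e' (match), s[2]='c' vs s[5]='c' (match), s[3]='t' vs s[4]='t' (match)
Palindrome: Yes


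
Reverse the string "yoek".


Input string: 'yoek'
Operation: reverse character order
Original order: 'y' -> 'o' -> 'e' -> 'k'
Reversed order: 'k' -> 'e' -> 'o' -> 'y'
Result: keoy


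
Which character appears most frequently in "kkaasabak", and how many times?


Input: 'kkaasabak'
Operation: tally each character
Counts: 'a':4, 'b':1, 'k':3, 's':1
Maximum: 'a' appears 4 times


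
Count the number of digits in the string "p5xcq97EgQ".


Input string: 'p5xcq97EgQ'
Operation: count digit characters (0-9)
Scan: 'p', '5'(digit), 'x', 'c', 'q', '9'(digit), '7'(digit), 'E', 'g', 'Q'
Digits found: 3
Result: 3


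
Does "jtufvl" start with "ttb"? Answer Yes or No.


Input string: 'jtufvl'
Prefix to check: 'ttb'
First 3 characters of input: 'jtu'
Match: False
Result: No


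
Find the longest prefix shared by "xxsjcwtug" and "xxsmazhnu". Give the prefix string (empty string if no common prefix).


String 1: 'xxsjcwtug'
String 2: 'xxsmazhnu'
Compare position by position:
pos 0: 'x' vs 'x' match
pos 1: 'x' vs 'x' match
pos 2: 's' vs 's' match
pos 3: 'j' vs 'm' differ -> stop
Longest common prefix: "xxs" (length 3)


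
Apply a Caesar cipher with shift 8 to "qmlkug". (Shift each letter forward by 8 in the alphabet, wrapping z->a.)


Input: 'qmlkug', shift = 8
Operation: for each letter, (position + 8) mod 26
Mapping: 'q'(16+8=24)->'y', 'm'(12+8=20)->'u', 'l'(11+8=19)->'t', 'k'(10+8=18)->'s', 'u'(20+8=28, 28 mod 26=2)->'c', 'g'(6+8=14)->'o'
Result: yutsco


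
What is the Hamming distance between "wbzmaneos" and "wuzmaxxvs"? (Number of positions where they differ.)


String 1: 'wbzmaneos'
String 2: 'wuzmaxxvs'
Compare each position: pos 0: 'w'=='w', pos 1: 'b'!='u', pos 2: 'z'=='z', pos 3: 'm'=='m', pos 4: 'a'=='a', pos 5: 'n'!='x', pos 6: 'e'!='x', pos 7: 'o'!='v', pos 8: 's'=='s'
Differing positions: 4
Hamming distance: 4


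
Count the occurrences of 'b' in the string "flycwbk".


Input string: 'flycwbk'
Target character: 'b'
Scan each position: s[5]='b'
Matches found at indices: 5
Total: 1


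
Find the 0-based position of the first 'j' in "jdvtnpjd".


Input string: 'jdvtnpjd'
Target: 'j'
Scanning left to right: s[0]='j'
First match at index: 0


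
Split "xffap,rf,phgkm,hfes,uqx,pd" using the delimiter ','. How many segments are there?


Input string: 'xffap,rf,phgkm,hfes,uqx,pd'
Delimiter: ','
Split result: 'xffap', 'rf', 'phgkm', 'hfes', 'uqx', 'pd'
Number of parts: 6


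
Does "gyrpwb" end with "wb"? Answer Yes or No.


Input string: 'gyrpwb'
Suffix to check: 'wb'
Last 2 characters of input: 'wb'
Match: True
Result: Yes


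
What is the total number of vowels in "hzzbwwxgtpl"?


Input string: 'hzzbwwxgtpl'
Operation: count vowels (a, e, i, o, u)
Scan: s[0]='h', s[1]='z', s[2]='z', s[3]='b', s[4]='w', s[5]='w', s[6]='x', s[7]='g', s[8]='t', s[9]='p', s[10]='l'
Vowels found: 0
Result: 0


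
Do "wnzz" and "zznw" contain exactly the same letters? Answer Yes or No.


String 1: 'wnzz' -> sorted: 'nwzz'
String 2: 'zznw' -> sorted: 'nwzz'
Compare sorted forms: 'nwzz' == 'nwzz'
Anagram: Yes


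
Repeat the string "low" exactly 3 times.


Input string: 'low'
Operation: repeat 3 times
Concatenation: 'low' + 'low' + 'low'
Result: lowlowlow


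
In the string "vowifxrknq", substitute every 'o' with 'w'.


Input string: 'vowifxrknq'
Operation: replace 'o' with 'w'
Positions of 'o': 1
After replacement: vwwifxrknq


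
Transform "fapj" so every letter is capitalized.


Input string: 'fapj'
Operation: convert each letter to uppercase
Mapping: 'f'->'F', 'a'->'A', 'p'->'P', 'j'->'J'
Result: FAPJ


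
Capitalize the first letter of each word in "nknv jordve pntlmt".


Input string: 'nknv jordve pntlmt'
Operation: capitalize first letter of each word
Word transformations: 'nknv'->'Nknv', 'jordve'->'Jordve', 'pntlmt'->'Pntlmt'
Result: Nknv Jordve Pntlmt


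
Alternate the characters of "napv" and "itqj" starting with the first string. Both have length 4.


String 1: 'napv'
String 2: 'itqj'
Operation: alternate characters
Pairs: 'n'+'i', 'a'+'t', 'p'+'q', 'v'+'j'
Result: niatpqvj


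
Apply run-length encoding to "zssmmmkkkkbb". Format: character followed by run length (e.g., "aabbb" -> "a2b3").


Input: 'zssmmmkkkkbb'
Operation: identify consecutive runs
Runs: 'z' -> z1, 'ss' -> s2, 'mmm' -> m3, 'kkkk' -> k4, 'bb' -> b2
Encoded: z1s2m3k4b2


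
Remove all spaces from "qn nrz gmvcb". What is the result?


Input string: 'qn nrz gmvcb'
Operation: remove all spaces
Words: 'qn', 'nrz', 'gmvcb'
Join without spaces: qnnrzgmvcb


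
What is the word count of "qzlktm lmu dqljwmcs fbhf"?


Input string: 'qzlktm lmu dqljwmcs fbhf'
Operation: split by spaces
Words found: 'qzlktm', 'lmu', 'dqljwmcs', 'fbhf'
Word count: 4


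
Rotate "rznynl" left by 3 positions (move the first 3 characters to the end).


Input: 'rznynl', shift = 3
Operation: split at index 3 and swap parts
Front part s[0:3] = 'rzn'
Back part s[3:] = 'ynl'
Rotated = back + front = 'ynl' + 'rzn'
Result: ynlrzn


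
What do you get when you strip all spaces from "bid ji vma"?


Input string: 'bid ji vma'
Operation: remove all spaces
Words: 'bid', 'ji', 'vma'
Join without spaces: bidjivma


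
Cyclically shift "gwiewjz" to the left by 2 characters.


Input: 'gwiewjz', shift = 2
Operation: split at index 2 and swap parts
Front part s[0:2] = 'gw'
Back part s[2:] = 'iewjz'
Rotated = back + front = 'iewjz' + 'gw'
Result: iewjzgw


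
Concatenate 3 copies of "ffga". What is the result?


Input string: 'ffga'
Operation: repeat 3 times
Concatenation: 'ffga' + 'ffga' + 'ffga'
Result: ffgaffgaffga


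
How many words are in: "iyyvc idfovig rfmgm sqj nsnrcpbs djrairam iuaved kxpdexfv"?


Input string: 'iyyvc idfovig rfmgm sqj nsnrcpbs djrairam iuaved kxpdexfv'
Operation: split by spaces
Words found: 'iyyvc', 'idfovig', 'rfmgm', 'sqj', 'nsnrcpbs', 'djrairam', 'iuaved', 'kxpdexfv'
Word count: 8


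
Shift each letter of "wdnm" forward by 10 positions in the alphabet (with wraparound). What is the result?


Input: 'wdnm', shift = 10
Operation: for each letter, (position + 10) mod 26
Mapping: 'w'(22+10=32, 32 mod 26=6)->'g', 'd'(3+10=13)->'n', 'n'(13+10=23)->'x', 'm'(12+10=22)->'w'
Result: gnxw


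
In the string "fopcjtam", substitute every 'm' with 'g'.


Input string: 'fopcjtam'
Operation: replace 'm' with 'g'
Positions of 'm': 7
After replacement: fopcjtag


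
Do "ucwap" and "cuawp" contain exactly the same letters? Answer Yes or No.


String 1: 'ucwap' -> sorted: 'acpuw'
String 2: 'cuawp' -> sorted: 'acpuw'
Compare sorted forms: 'acpuw' == 'acpuw'
Anagram: Yes


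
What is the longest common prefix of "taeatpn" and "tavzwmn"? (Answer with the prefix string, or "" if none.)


String 1: 'taeatpn'
String 2: 'tavzwmn'
Compare position by position:
pos 0: 't' vs 't' match
pos 1: 'a' vs 'a' match
pos 2: 'e' vs 'v' differ -> stop
Longest common prefix: "ta" (length 2)


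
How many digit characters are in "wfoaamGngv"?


Input string: 'wfoaamGngv'
Operation: count digit characters (0-9)
Scan: 'w', 'f', 'o', 'a', 'a', 'm', 'G', 'n', 'g', 'v'
Digits found: 0
Result: 0


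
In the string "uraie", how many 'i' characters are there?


Input string: 'uraie'
Target character: 'i'
Scan each position: s[3]='i'
Matches found at indices: 3
Total: 1


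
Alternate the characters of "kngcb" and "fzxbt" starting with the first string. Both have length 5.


String 1: 'kngcb'
String 2: 'fzxbt'
Operation: alternate characters
Pairs: 'k'+'f', 'n'+'z', 'g'+'x', 'c'+'b', 'b'+'t'
Result: kfnzgxcbbt


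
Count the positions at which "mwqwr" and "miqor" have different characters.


String 1: 'mwqwr'
String 2: 'miqor'
Compare each position: pos 0: 'm'=='m', pos 1: 'w'!='i', pos 2: 'q'=='q', pos 3: 'w'!='o', pos 4: 'r'=='r'
Differing positions: 2
Hamming distance: 2


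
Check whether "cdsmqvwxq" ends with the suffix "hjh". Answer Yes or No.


Input string: 'cdsmqvwxq'
Suffix to check: 'hjh'
Last 3 characters of input: 'wxq'
Match: False
Result: No


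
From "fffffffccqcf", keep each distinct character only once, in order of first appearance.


Input: 'fffffffccqcf'
Operation: keep first occurrence of each character
Scan: s[0]='f' new -> keep; s[1]='f' seen -> skip; s[2]='f' seen -> skip; s[3]='f' seen -> skip; s[4]='f' seen -> skip; s[5]='f' seen -> skip; s[6]='f' seen -> skip; s[7]='c' new -> keep; s[8]='c' seen -> skip; s[9]='q' new -> keep; s[10]='c' seen -> skip; s[11]='f' seen -> skip
Result: fcq


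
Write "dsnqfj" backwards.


Input string: 'dsnqfj'
Operation: reverse character order
Original order: 'd' -> 's' -> 'n' -> 'q' -> 'f' -> 'j'
Reversed order: 'j' -> 'f' -> 'q' -> 'n' -> 's' -> 'd'
Result: jfqnsd


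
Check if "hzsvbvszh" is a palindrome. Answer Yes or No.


Input string: 'hzsvbvszh'
Reversed: 'hzsvbvszh'
Compare pairs: s[0]='h' vs s[8]='h' (match), s[1]='z' vs s[7]='z' (match), s[2]='s' vs s[6]='s' (match), s[3]='v' vs s[5]='v' (match)
Palindrome: Yes


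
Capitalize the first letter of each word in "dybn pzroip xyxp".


Input string: 'dybn pzroip xyxp'
Operation: capitalize first letter of each word
Word transformations: 'dybn'->'Dybn', 'pzroip'->'Pzroip', 'xyxp'->'Xyxp'
Result: Dybn Pzroip Xyxp


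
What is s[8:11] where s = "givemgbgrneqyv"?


Input string: 'givemgbgrneqyv'
Operation: slice [8:11]
Extract characters: s[8]='r', s[9]='n', s[10]='e'
Result: rne


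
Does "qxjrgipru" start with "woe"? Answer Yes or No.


Input string: 'qxjrgipru'
Prefix to check: 'woe'
First 3 characters of input: 'qxj'
Match: False
Result: No


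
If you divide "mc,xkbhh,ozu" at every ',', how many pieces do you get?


Input string: 'mc,xkbhh,ozu'
Delimiter: ','
Split result: 'mc', 'xkbhh', 'ozu'
Number of parts: 3


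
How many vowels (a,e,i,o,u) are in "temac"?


Input string: 'temac'
Operation: count vowels (a, e, i, o, u)
Scan: s[0]='t', s[1]='e' (vowel), s[2]='m', s[3]='a' (vowel), s[4]='c'
Vowels found: 2
Result: 2


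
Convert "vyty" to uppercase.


Input string: 'vyty'
Operation: convert each letter to uppercase
Mapping: 'v'->'V', 'y'->'Y', 't'->'T', 'y'->'Y'
Result: VYTY


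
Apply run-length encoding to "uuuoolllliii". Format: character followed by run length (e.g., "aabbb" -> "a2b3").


Input: 'uuuoolllliii'
Operation: identify consecutive runs
Runs: 'uuu' -> u3, 'oo' -> o2, 'llll' -> l4, 'iii' -> i3
Encoded: u3o2l4i3


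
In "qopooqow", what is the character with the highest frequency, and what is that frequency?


Input: 'qopooqow'
Operation: tally each character
Counts: 'o':4, 'p':1, 'q':2, 'w':1
Maximum: 'o' appears 4 times


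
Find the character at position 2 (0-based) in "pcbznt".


Input string: 'pcbznt'
Operation: get character at index 2
Index mapping: s[0]='p', s[1]='c', s[2]='b'
Result: 'b'


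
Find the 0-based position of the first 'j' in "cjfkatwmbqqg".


Input string: 'cjfkatwmbqqg'
Target: 'j'
Scanning left to right: s[0]='c', s[1]='j'
First match at index: 1


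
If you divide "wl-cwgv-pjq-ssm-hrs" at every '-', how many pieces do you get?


Input string: 'wl-cwgv-pjq-ssm-hrs'
Delimiter: '-'
Split result: 'wl', 'cwgv', 'pjq', 'ssm', 'hrs'
Number of parts: 5


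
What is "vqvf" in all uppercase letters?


Input string: 'vqvf'
Operation: convert each letter to uppercase
Mapping: 'v'->'V', 'q'->'Q', 'v'->'V', 'f'->'F'
Result: VQVF


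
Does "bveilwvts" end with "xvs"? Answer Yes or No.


Input string: 'bveilwvts'
Suffix to check: 'xvs'
Last 3 characters of input: 'vts'
Match: False
Result: No


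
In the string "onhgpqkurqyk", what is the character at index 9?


Input string: 'onhgpqkurqyk'
Operation: get character at index 9
Index mapping: s[0]='o', s[1]='n', s[2]='h', s[3]='g', s[4]='p', s[5]='q', s[6]='k', s[7]='u', s[8]='r', s[9]='q'
Result: 'q'


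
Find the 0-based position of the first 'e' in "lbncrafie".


Input string: 'lbncrafie'
Target: 'e'
Scanning left to right: s[0]='l', s[1]='b', s[2]='n', s[3]='c', s[4]='r', s[5]='a', s[6]='f', s[7]='i', s[8]='e'
First match at index: 8


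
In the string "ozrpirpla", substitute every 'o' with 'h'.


Input string: 'ozrpirpla'
Operation: replace 'o' with 'h'
Positions of 'o': 0
After replacement: hzrpirpla


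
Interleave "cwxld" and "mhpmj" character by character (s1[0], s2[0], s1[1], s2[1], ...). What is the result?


String 1: 'cwxld'
String 2: 'mhpmj'
Operation: alternate characters
Pairs: 'c'+'m', 'w'+'h', 'x'+'p', 'l'+'m', 'd'+'j'
Result: cmwhxplmdj


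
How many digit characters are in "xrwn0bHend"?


Input string: 'xrwn0bHend'
Operation: count digit characters (0-9)
Scan: 'x', 'r', 'w', 'n', '0'(digit), 'b', 'H', 'e', 'n', 'd'
Digits found: 1
Result: 1


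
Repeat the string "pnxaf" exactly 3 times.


Input string: 'pnxaf'
Operation: repeat 3 times
Concatenation: 'pnxaf' + 'pnxaf' + 'pnxaf'
Result: pnxafpnxafpnxaf


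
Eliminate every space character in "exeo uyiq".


Input string: 'exeo uyiq'
Operation: remove all spaces
Words: 'exeo', 'uyiq'
Join without spaces: exeouyiq


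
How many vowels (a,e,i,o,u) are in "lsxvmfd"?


Input string: 'lsxvmfd'
Operation: count vowels (a, e, i, o, u)
Scan: s[0]='l', s[1]='s', s[2]='x', s[3]='v', s[4]='m', s[5]='f', s[6]='d'
Vowels found: 0
Result: 0


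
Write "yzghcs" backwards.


Input string: 'yzghcs'
Operation: reverse character order
Original order: 'y' -> 'z' -> 'g' -> 'h' -> 'c' -> 's'
Reversed order: 's' -> 'c' -> 'h' -> 'g' -> 'z' -> 'y'
Result: schgzy


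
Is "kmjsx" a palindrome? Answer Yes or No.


Input string: 'kmjsx'
Reversed: 'xsjmk'
Compare pairs: s[0]='k' vs s[4]='x' (mismatch), s[1]='m' vs s[3]='s' (mismatch)
Palindrome: No


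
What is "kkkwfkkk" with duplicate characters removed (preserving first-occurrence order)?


Input: 'kkkwfkkk'
Operation: keep first occurrence of each character
Scan: s[0]='k' new -> keep; s[1]='k' seen -> skip; s[2]='k' seen -> skip; s[3]='w' new -> keep; s[4]='f' new -> keep; s[5]='k' seen -> skip; s[6]='k' seen -> skip; s[7]='k' seen -> skip
Result: kwf


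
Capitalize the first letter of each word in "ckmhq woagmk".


Input string: 'ckmhq woagmk'
Operation: capitalize first letter of each word
Word transformations: 'ckmhq'->'Ckmhq', 'woagmk'->'Woagmk'
Result: Ckmhq Woagmk


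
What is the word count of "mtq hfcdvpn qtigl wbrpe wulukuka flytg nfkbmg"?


Input string: 'mtq hfcdvpn qtigl wbrpe wulukuka flytg nfkbmg'
Operation: split by spaces
Words found: 'mtq', 'hfcdvpn', 'qtigl', 'wbrpe', 'wulukuka', 'flytg', 'nfkbmg'
Word count: 7


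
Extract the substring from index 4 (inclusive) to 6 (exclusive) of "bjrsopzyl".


Input string: 'bjrsopzyl'
Operation: slice [4:6]
Extract characters: s[4]='o', s[5]='p'
Result: op


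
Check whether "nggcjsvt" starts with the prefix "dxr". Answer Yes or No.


Input string: 'nggcjsvt'
Prefix to check: 'dxr'
First 3 characters of input: 'ngg'
Match: False
Result: No


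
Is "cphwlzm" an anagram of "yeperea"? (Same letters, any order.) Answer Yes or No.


String 1: 'yeperea' -> sorted: 'aeeepry'
String 2: 'cphwlzm' -> sorted: 'chlmpwz'
Compare sorted forms: 'aeeepry' != 'chlmpwz'
Anagram: No


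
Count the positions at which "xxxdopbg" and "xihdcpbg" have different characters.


String 1: 'xxxdopbg'
String 2: 'xihdcpbg'
Compare each position: pos 0: 'x'=='x', pos 1: 'x'!='i', pos 2: 'x'!='h', pos 3: 'd'=='d', pos 4: 'o'!='c', pos 5: 'p'=='p', pos 6: 'b'=='b', pos 7: 'g'=='g'
Differing positions: 3
Hamming distance: 3


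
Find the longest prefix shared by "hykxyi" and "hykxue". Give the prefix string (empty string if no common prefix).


String 1: 'hykxyi'
String 2: 'hykxue'
Compare position by position:
pos 0: 'h' vs 'h' match
pos 1: 'y' vs 'y' match
pos 2: 'k' vs 'k' match
pos 3: 'x' vs 'x' match
pos 4: 'y' vs 'u' differ -> stop
Longest common prefix: "hykx" (length 4)


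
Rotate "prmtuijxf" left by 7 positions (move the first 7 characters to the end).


Input: 'prmtuijxf', shift = 7
Operation: split at index 7 and swap parts
Front part s[0:7] = 'prmtuij'
Back part s[7:] = 'xf'
Rotated = back + front = 'xf' + 'prmtuij'
Result: xfprmtuij


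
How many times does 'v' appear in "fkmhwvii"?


Input string: 'fkmhwvii'
Target character: 'v'
Scan each position: s[5]='v'
Matches found at indices: 5
Total: 1


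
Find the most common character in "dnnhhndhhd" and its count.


Input: 'dnnhhndhhd'
Operation: tally each character
Counts: 'd':3, 'h':4, 'n':3
Maximum: 'h' appears 4 times


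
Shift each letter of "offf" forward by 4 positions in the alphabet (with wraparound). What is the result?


Input: 'offf', shift = 4
Operation: for each letter, (position + 4) mod 26
Mapping: 'o'(14+4=18)->'s', 'f'(5+4=9)->'j', 'f'(5+4=9)->'j', 'f'(5+4=9)->'j'
Result: sjjj


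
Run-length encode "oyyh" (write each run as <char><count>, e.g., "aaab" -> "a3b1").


Input: 'oyyh'
Operation: identify consecutive runs
Runs: 'o' -> o1, 'yy' -> y2, 'h' -> h1
Encoded: o1y2h1


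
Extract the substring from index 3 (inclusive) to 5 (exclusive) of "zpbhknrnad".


Input string: 'zpbhknrnad'
Operation: slice [3:5]
Extract characters: s[3]='h', s[4]='k'
Result: hk


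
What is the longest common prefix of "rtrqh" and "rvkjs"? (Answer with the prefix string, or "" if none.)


String 1: 'rtrqh'
String 2: 'rvkjs'
Compare position by position:
pos 0: 'r' vs 'r' match
pos 1: 't' vs 'v' differ -> stop
Longest common prefix: "r" (length 1)


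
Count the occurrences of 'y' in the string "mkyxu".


Input string: 'mkyxu'
Target character: 'y'
Scan each position: s[2]='y'
Matches found at indices: 2
Total: 1


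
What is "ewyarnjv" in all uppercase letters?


Input string: 'ewyarnjv'
Operation: convert each letter to uppercase
Mapping: 'e'->'E', 'w'->'W', 'y'->'Y', 'a'->'A', 'r'->'R', 'n'->'N', 'j'->'J', 'v'->'V'
Result: EWYARNJV


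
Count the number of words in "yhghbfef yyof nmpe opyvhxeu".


Input string: 'yhghbfef yyof nmpe opyvhxeu'
Operation: split by spaces
Words found: 'yhghbfef', 'yyof', 'nmpe', 'opyvhxeu'
Word count: 4


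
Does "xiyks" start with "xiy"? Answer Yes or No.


Input string: 'xiyks'
Prefix to check: 'xiy'
First 3 characters of input: 'xiy'
Match: True
Result: Yes


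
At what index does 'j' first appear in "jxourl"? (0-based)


Input string: 'jxourl'
Target: 'j'
Scanning left to right: s[0]='j'
First match at index: 0


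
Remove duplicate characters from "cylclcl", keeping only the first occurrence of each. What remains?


Input: 'cylclcl'
Operation: keep first occurrence of each character
Scan: s[0]='c' new -> keep; s[1]='y' new -> keep; s[2]='l' new -> keep; s[3]='c' seen -> skip; s[4]='l' seen -> skip; s[5]='c' seen -> skip; s[6]='l' seen -> skip
Result: cyl


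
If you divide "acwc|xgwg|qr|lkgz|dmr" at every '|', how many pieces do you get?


Input string: 'acwc|xgwg|qr|lkgz|dmr'
Delimiter: '|'
Split result: 'acwc', 'xgwg', 'qr', 'lkgz', 'dmr'
Number of parts: 5


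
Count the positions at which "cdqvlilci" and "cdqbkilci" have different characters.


String 1: 'cdqvlilci'
String 2: 'cdqbkilci'
Compare each position: pos 0: 'c'=='c', pos 1: 'd'=='d', pos 2: 'q'=='q', pos 3: 'v'!='b', pos 4: 'l'!='k', pos 5: 'i'=='i', pos 6: 'l'=='l', pos 7: 'c'=='c', pos 8: 'i'=='i'
Differing positions: 2
Hamming distance: 2


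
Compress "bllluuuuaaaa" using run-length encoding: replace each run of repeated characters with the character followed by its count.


Input: 'bllluuuuaaaa'
Operation: identify consecutive runs
Runs: 'b' -> b1, 'lll' -> l3, 'uuuu' -> u4, 'aaaa' -> a4
Encoded: b1l3u4a4


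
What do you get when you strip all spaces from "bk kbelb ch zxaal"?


Input string: 'bk kbelb ch zxaal'
Operation: remove all spaces
Words: 'bk', 'kbelb', 'ch', 'zxaal'
Join without spaces: bkkbelbchzxaal


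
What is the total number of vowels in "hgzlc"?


Input string: 'hgzlc'
Operation: count vowels (a, e, i, o, u)
Scan: s[0]='h', s[1]='g', s[2]='z', s[3]='l', s[4]='c'
Vowels found: 0
Result: 0


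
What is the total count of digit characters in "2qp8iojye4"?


Input string: '2qp8iojye4'
Operation: count digit characters (0-9)
Scan: '2'(digit), 'q', 'p', '8'(digit), 'i', 'o', 'j', 'y', 'e', '4'(digit)
Digits found: 3
Result: 3


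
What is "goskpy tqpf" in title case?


Input string: 'goskpy tqpf'
Operation: capitalize first letter of each word
Word transformations: 'goskpy'->'Goskpy', 'tqpf'->'Tqpf'
Result: Goskpy Tqpf


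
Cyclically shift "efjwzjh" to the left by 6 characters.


Input: 'efjwzjh', shift = 6
Operation: split at index 6 and swap parts
Front part s[0:6] = 'efjwzj'
Back part s[6:] = 'h'
Rotated = back + front = 'h' + 'efjwzj'
Result: hefjwzj


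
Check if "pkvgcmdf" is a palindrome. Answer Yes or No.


Input string: 'pkvgcmdf'
Reversed: 'fdmcgvkp'
Compare pairs: s[0]='p' vs s[7]='f' (mismatch), s[1]='k' vs s[6]='d' (mismatch), s[2]='v' vs s[5]='m' (mismatch), s[3]='g' vs s[4]='c' (mismatch)
Palindrome: No


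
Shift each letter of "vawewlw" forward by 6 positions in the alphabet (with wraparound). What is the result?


Input: 'vawewlw', shift = 6
Operation: for each letter, (position + 6) mod 26
Mapping: 'v'(21+6=27, 27 mod 26=1)->'b', 'a'(0+6=6)->'g', 'w'(22+6=28, 28 mod 26=2)->'c', 'e'(4+6=10)->'k', 'w'(22+6=28, 28 mod 26=2)->'c', 'l'(11+6=17)->'r', 'w'(22+6=28, 28 mod 26=2)->'c'
Result: bgckcrc


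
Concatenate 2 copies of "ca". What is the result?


Input string: 'ca'
Operation: repeat 2 times
Concatenation: 'ca' + 'ca'
Result: caca


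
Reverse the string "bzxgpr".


Input string: 'bzxgpr'
Operation: reverse character order
Original order: 'b' -> 'z' -> 'x' -> 'g' -> 'p' -> 'r'
Reversed order: 'r' -> 'p' -> 'g' -> 'x' -> 'z' -> 'b'
Result: rpgxzb


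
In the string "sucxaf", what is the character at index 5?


Input string: 'sucxaf'
Operation: get character at index 5
Index mapping: s[0]='s', s[1]='u', s[2]='c', s[3]='x', s[4]='a', s[5]='f'
Result: 'f'


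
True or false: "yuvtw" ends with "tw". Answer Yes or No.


Input string: 'yuvtw'
Suffix to check: 'tw'
Last 2 characters of input: 'tw'
Match: True
Result: Yes


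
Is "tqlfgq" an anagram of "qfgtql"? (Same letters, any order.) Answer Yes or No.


String 1: 'qfgtql' -> sorted: 'fglqqt'
String 2: 'tqlfgq' -> sorted: 'fglqqt'
Compare sorted forms: 'fglqqt' == 'fglqqt'
Anagram: Yes


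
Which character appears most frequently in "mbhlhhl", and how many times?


Input: 'mbhlhhl'
Operation: tally each character
Counts: 'b':1, 'h':3, 'l':2, 'm':1
Maximum: 'h' appears 3 times


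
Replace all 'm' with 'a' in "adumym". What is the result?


Input string: 'adumym'
Operation: replace 'm' with 'a'
Positions of 'm': 3, 5
After replacement: aduaya


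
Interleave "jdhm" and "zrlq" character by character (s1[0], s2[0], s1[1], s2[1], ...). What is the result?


String 1: 'jdhm'
String 2: 'zrlq'
Operation: alternate characters
Pairs: 'j'+'z', 'd'+'r', 'h'+'l', 'm'+'q'
Result: jzdrhlmq


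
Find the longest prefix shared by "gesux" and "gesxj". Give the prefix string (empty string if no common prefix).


String 1: 'gesux'
String 2: 'gesxj'
Compare position by position:
pos 0: 'g' vs 'g' match
pos 1: 'e' vs 'e' match
pos 2: 's' vs 's' match
pos 3: 'u' vs 'x' differ -> stop
Longest common prefix: "ges" (length 3)


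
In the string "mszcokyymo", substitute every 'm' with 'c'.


Input string: 'mszcokyymo'
Operation: replace 'm' with 'c'
Positions of 'm': 0, 8
After replacement: cszcokyyco


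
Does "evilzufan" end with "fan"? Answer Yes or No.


Input string: 'evilzufan'
Suffix to check: 'fan'
Last 3 characters of input: 'fan'
Match: True
Result: Yes


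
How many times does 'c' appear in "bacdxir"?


Input string: 'bacdxir'
Target character: 'c'
Scan each position: s[2]='c'
Matches found at indices: 2
Total: 1


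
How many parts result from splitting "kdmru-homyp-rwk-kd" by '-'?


Input string: 'kdmru-homyp-rwk-kd'
Delimiter: '-'
Split result: 'kdmru', 'homyp', 'rwk', 'kd'
Number of parts: 4


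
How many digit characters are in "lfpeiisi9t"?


Input string: 'lfpeiisi9t'
Operation: count digit characters (0-9)
Scan: 'l', 'f', 'p', 'e', 'i', 'i', 's', 'i', '9'(digit), 't'
Digits found: 1
Result: 1


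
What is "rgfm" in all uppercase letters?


Input string: 'rgfm'
Operation: convert each letter to uppercase
Mapping: 'r'->'R', 'g'->'G', 'f'->'F', 'm'->'M'
Result: RGFM


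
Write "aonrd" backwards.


Input string: 'aonrd'
Operation: reverse character order
Original order: 'a' -> 'o' -> 'n' -> 'r' -> 'd'
Reversed order: 'd' -> 'r' -> 'n' -> 'o' -> 'a'
Result: drnoa


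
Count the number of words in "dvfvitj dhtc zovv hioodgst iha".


Input string: 'dvfvitj dhtc zovv hioodgst iha'
Operation: split by spaces
Words found: 'dvfvitj', 'dhtc', 'zovv', 'hioodgst', 'iha'
Word count: 5


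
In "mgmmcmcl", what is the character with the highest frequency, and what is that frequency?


Input: 'mgmmcmcl'
Operation: tally each character
Counts: 'c':2, 'g':1, 'l':1, 'm':4
Maximum: 'm' appears 4 times


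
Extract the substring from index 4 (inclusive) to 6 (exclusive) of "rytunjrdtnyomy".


Input string: 'rytunjrdtnyomy'
Operation: slice [4:6]
Extract characters: s[4]='n', s[5]='j'
Result: nj


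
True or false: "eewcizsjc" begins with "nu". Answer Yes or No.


Input string: 'eewcizsjc'
Prefix to check: 'nu'
First 2 characters of input: 'ee'
Match: False
Result: No


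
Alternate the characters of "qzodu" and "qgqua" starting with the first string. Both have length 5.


String 1: 'qzodu'
String 2: 'qgqua'
Operation: alternate characters
Pairs: 'q'+'q', 'z'+'g', 'o'+'q', 'd'+'u', 'u'+'a'
Result: qqzgoqduua


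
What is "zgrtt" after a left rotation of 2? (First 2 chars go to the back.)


Input: 'zgrtt', shift = 2
Operation: split at index 2 and swap parts
Front part s[0:2] = 'zg'
Back part s[2:] = 'rtt'
Rotated = back + front = 'rtt' + 'zg'
Result: rttzg


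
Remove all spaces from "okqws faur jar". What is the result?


Input string: 'okqws faur jar'
Operation: remove all spaces
Words: 'okqws', 'faur', 'jar'
Join without spaces: okqwsfaurjar


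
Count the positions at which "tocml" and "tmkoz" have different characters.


String 1: 'tocml'
String 2: 'tmkoz'
Compare each position: pos 0: 't'=='t', pos 1: 'o'!='m', pos 2: 'c'!='k', pos 3: 'm'!='o', pos 4: 'l'!='z'
Differing positions: 4
Hamming distance: 4


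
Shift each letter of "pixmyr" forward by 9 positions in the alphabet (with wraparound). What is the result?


Input: 'pixmyr', shift = 9
Operation: for each letter, (position + 9) mod 26
Mapping: 'p'(15+9=24)->'y', 'i'(8+9=17)->'r', 'x'(23+9=32, 32 mod 26=6)->'g', 'm'(12+9=21)->'v', 'y'(24+9=33, 33 mod 26=7)->'h', 'r'(17+9=26, 26 mod 26=0)->'a'
Result: yrgvha


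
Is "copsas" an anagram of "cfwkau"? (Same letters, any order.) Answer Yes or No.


String 1: 'cfwkau' -> sorted: 'acfkuw'
String 2: 'copsas' -> sorted: 'acopss'
Compare sorted forms: 'acfkuw' != 'acopss'
Anagram: No


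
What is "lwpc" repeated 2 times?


Input string: 'lwpc'
Operation: repeat 2 times
Concatenation: 'lwpc' + 'lwpc'
Result: lwpclwpc


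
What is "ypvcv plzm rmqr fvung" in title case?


Input string: 'ypvcv plzm rmqr fvung'
Operation: capitalize first letter of each word
Word transformations: 'ypvcv'->'Ypvcv', 'plzm'->'Plzm', 'rmqr'->'Rmqr', 'fvung'->'Fvung'
Result: Ypvcv Plzm Rmqr Fvung


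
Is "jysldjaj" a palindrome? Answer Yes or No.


Input string: 'jysldjaj'
Reversed: 'jajdlsyj'
Compare pairs: s[0]='j' vs s[7]='j' (match), s[1]='y' vs s[6]='a' (mismatch), s[2]='s' vs s[5]='j' (mismatch), s[3]='l' vs s[4]='d' (mismatch)
Palindrome: No


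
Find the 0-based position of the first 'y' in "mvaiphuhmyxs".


Input string: 'mvaiphuhmyxs'
Target: 'y'
Scanning left to right: s[0]='m', s[1]='v', s[2]='a', s[3]='i', s[4]='p', s[5]='h', s[6]='u', s[7]='h', s[8]='m', s[9]='y'
First match at index: 9


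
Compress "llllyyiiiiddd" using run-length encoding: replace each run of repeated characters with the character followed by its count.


Input: 'llllyyiiiiddd'
Operation: identify consecutive runs
Runs: 'llll' -> l4, 'yy' -> y2, 'iiii' -> i4, 'ddd' -> d3
Encoded: l4y2i4d3


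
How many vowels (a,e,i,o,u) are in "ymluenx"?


Input string: 'ymluenx'
Operation: count vowels (a, e, i, o, u)
Scan: s[0]='y', s[1]='m', s[2]='l', s[3]='u' (vowel), s[4]='e' (vowel), s[5]='n', s[6]='x'
Vowels found: 2
Result: 2


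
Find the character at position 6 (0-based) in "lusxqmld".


Input string: 'lusxqmld'
Operation: get character at index 6
Index mapping: s[0]='l', s[1]='u', s[2]='s', s[3]='x', s[4]='q', s[5]='m', s[6]='l'
Result: 'l'


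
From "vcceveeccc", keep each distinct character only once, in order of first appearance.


Input: 'vcceveeccc'
Operation: keep first occurrence of each character
Scan: s[0]='v' new -> keep; s[1]='c' new -> keep; s[2]='c' seen -> skip; s[3]='e' new -> keep; s[4]='v' seen -> skip; s[5]='e' seen -> skip; s[6]='e' seen -> skip; s[7]='c' seen -> skip; s[8]='c' seen -> skip; s[9]='c' seen -> skip
Result: vce


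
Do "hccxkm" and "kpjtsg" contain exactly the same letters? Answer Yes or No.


String 1: 'hccxkm' -> sorted: 'cchkmx'
String 2: 'kpjtsg' -> sorted: 'gjkpst'
Compare sorted forms: 'cchkmx' != 'gjkpst'
Anagram: No


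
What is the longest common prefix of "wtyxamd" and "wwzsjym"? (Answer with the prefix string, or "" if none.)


String 1: 'wtyxamd'
String 2: 'wwzsjym'
Compare position by position:
pos 0: 'w' vs 'w' match
pos 1: 't' vs 'w' differ -> stop
Longest common prefix: "w" (length 1)


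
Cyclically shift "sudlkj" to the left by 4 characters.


Input: 'sudlkj', shift = 4
Operation: split at index 4 and swap parts
Front part s[0:4] = 'sudl'
Back part s[4:] = 'kj'
Rotated = back + front = 'kj' + 'sudl'
Result: kjsudl


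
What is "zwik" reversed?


Input string: 'zwik'
Operation: reverse character order
Original order: 'z' -> 'w' -> 'i' -> 'k'
Reversed order: 'k' -> 'i' -> 'w' -> 'z'
Result: kiwz


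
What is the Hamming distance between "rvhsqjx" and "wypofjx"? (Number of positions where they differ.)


String 1: 'rvhsqjx'
String 2: 'wypofjx'
Compare each position: pos 0: 'r'!='w', pos 1: 'v'!='y', pos 2: 'h'!='p', pos 3: 's'!='o', pos 4: 'q'!='f', pos 5: 'j'=='j', pos 6: 'x'=='x'
Differing positions: 5
Hamming distance: 5


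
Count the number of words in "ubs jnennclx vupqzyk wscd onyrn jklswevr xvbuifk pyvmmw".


Input string: 'ubs jnennclx vupqzyk wscd onyrn jklswevr xvbuifk pyvmmw'
Operation: split by spaces
Words found: 'ubs', 'jnennclx', 'vupqzyk', 'wscd', 'onyrn', 'jklswevr', 'xvbuifk', 'pyvmmw'
Word count: 8


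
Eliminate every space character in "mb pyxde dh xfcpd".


Input string: 'mb pyxde dh xfcpd'
Operation: remove all spaces
Words: 'mb', 'pyxde', 'dh', 'xfcpd'
Join without spaces: mbpyxdedhxfcpd
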